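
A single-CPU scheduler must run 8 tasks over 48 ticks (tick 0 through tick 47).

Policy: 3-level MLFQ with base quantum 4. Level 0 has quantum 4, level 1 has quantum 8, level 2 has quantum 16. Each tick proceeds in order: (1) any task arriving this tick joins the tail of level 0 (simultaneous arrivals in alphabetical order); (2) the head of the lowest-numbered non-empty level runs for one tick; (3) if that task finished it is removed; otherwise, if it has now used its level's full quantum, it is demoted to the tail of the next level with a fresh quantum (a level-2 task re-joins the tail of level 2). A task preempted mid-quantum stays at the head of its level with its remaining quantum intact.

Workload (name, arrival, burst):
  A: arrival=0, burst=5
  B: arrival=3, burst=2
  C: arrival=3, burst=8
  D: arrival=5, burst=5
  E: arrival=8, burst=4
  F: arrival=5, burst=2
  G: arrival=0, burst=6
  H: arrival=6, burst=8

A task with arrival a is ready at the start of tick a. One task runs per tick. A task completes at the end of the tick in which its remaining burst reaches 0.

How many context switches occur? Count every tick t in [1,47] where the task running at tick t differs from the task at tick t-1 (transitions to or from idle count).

t=0: L0/L1/L2 = AG/-/- → run A
t=1: L0/L1/L2 = AG/-/- → run A
t=2: L0/L1/L2 = AG/-/- → run A
t=3: L0/L1/L2 = AGBC/-/- → run A
t=4: L0/L1/L2 = GBC/A/- → run G
t=5: L0/L1/L2 = GBCDF/A/- → run G
t=6: L0/L1/L2 = GBCDFH/A/- → run G
t=7: L0/L1/L2 = GBCDFH/A/- → run G
t=8: L0/L1/L2 = BCDFHE/AG/- → run B
t=9: L0/L1/L2 = BCDFHE/AG/- → run B
t=10: L0/L1/L2 = CDFHE/AG/- → run C
t=11: L0/L1/L2 = CDFHE/AG/- → run C
t=12: L0/L1/L2 = CDFHE/AG/- → run C
t=13: L0/L1/L2 = CDFHE/AG/- → run C
t=14: L0/L1/L2 = DFHE/AGC/- → run D
t=15: L0/L1/L2 = DFHE/AGC/- → run D
t=16: L0/L1/L2 = DFHE/AGC/- → run D
t=17: L0/L1/L2 = DFHE/AGC/- → run D
t=18: L0/L1/L2 = FHE/AGCD/- → run F
t=19: L0/L1/L2 = FHE/AGCD/- → run F
t=20: L0/L1/L2 = HE/AGCD/- → run H
t=21: L0/L1/L2 = HE/AGCD/- → run H
t=22: L0/L1/L2 = HE/AGCD/- → run H
t=23: L0/L1/L2 = HE/AGCD/- → run H
t=24: L0/L1/L2 = E/AGCDH/- → run E
t=25: L0/L1/L2 = E/AGCDH/- → run E
t=26: L0/L1/L2 = E/AGCDH/- → run E
t=27: L0/L1/L2 = E/AGCDH/- → run E
t=28: L0/L1/L2 = -/AGCDH/- → run A
t=29: L0/L1/L2 = -/GCDH/- → run G
t=30: L0/L1/L2 = -/GCDH/- → run G
t=31: L0/L1/L2 = -/CDH/- → run C
t=32: L0/L1/L2 = -/CDH/- → run C
t=33: L0/L1/L2 = -/CDH/- → run C
t=34: L0/L1/L2 = -/CDH/- → run C
t=35: L0/L1/L2 = -/DH/- → run D
t=36: L0/L1/L2 = -/H/- → run H
t=37: L0/L1/L2 = -/H/- → run H
t=38: L0/L1/L2 = -/H/- → run H
t=39: L0/L1/L2 = -/H/- → run H
t=40: (idle)
t=41: (idle)
t=42: (idle)
t=43: (idle)
t=44: (idle)
t=45: (idle)
t=46: (idle)
t=47: (idle)

context switches = 13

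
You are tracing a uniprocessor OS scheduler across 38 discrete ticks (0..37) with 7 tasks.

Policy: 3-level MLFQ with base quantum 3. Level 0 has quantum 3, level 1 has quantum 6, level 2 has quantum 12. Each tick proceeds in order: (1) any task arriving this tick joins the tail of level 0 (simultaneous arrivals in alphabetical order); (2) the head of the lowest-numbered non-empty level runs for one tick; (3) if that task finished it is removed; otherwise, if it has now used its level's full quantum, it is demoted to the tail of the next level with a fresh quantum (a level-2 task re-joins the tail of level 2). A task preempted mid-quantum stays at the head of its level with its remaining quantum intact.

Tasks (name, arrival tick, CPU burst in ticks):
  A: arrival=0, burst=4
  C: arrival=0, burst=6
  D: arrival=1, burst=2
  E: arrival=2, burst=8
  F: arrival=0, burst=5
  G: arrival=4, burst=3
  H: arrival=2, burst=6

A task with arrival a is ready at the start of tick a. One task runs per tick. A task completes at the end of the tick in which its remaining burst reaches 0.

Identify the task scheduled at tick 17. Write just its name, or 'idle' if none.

t=0: L0/L1/L2 = ACF/-/- → run A
t=1: L0/L1/L2 = ACFD/-/- → run A
t=2: L0/L1/L2 = ACFDEH/-/- → run A
t=3: L0/L1/L2 = CFDEH/A/- → run C
t=4: L0/L1/L2 = CFDEHG/A/- → run C
t=5: L0/L1/L2 = CFDEHG/A/- → run C
t=6: L0/L1/L2 = FDEHG/AC/- → run F
t=7: L0/L1/L2 = FDEHG/AC/- → run F
t=8: L0/L1/L2 = FDEHG/AC/- → run F
t=9: L0/L1/L2 = DEHG/ACF/- → run D
t=10: L0/L1/L2 = DEHG/ACF/- → run D
t=11: L0/L1/L2 = EHG/ACF/- → run E
t=12: L0/L1/L2 = EHG/ACF/- → run E
t=13: L0/L1/L2 = EHG/ACF/- → run E
t=14: L0/L1/L2 = HG/ACFE/- → run H
t=15: L0/L1/L2 = HG/ACFE/- → run H
t=16: L0/L1/L2 = HG/ACFE/- → run H
t=17: L0/L1/L2 = G/ACFEH/- → run G
t=18: L0/L1/L2 = G/ACFEH/- → run G
t=19: L0/L1/L2 = G/ACFEH/- → run G
t=20: L0/L1/L2 = -/ACFEH/- → run A
t=21: L0/L1/L2 = -/CFEH/- → run C
t=22: L0/L1/L2 = -/CFEH/- → run C
t=23: L0/L1/L2 = -/CFEH/- → run C
t=24: L0/L1/L2 = -/FEH/- → run F
t=25: L0/L1/L2 = -/FEH/- → run F
t=26: L0/L1/L2 = -/EH/- → run E
t=27: L0/L1/L2 = -/EH/- → run E
t=28: L0/L1/L2 = -/EH/- → run E
t=29: L0/L1/L2 = -/EH/- → run E
t=30: L0/L1/L2 = -/EH/- → run E
t=31: L0/L1/L2 = -/H/- → run H
t=32: L0/L1/L2 = -/H/- → run H
t=33: L0/L1/L2 = -/H/- → run H
t=34: (idle)
t=35: (idle)
t=36: (idle)
t=37: (idle)

running at tick 17 = G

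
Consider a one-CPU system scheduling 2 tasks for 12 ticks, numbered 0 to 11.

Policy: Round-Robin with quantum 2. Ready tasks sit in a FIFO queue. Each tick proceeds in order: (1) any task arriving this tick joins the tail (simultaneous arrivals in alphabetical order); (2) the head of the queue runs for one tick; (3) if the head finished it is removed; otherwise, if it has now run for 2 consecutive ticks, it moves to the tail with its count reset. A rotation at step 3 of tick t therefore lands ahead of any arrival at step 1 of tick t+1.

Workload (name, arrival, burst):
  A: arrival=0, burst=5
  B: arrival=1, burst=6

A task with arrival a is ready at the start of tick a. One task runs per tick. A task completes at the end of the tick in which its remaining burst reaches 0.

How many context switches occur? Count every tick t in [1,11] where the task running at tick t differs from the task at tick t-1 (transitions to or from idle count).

t=0: queue=[A] q_used=0 → run A
t=1: queue=[A,B] q_used=1 → run A
t=2: queue=[B,A] q_used=0 → run B
t=3: queue=[B,A] q_used=1 → run B
t=4: queue=[A,B] q_used=0 → run A
t=5: queue=[A,B] q_used=1 → run A
t=6: queue=[B,A] q_used=0 → run B
t=7: queue=[B,A] q_used=1 → run B
t=8: queue=[A,B] q_used=0 → run A
t=9: queue=[B] q_used=0 → run B
t=10: queue=[B] q_used=1 → run B
t=11: (idle)

context switches = 6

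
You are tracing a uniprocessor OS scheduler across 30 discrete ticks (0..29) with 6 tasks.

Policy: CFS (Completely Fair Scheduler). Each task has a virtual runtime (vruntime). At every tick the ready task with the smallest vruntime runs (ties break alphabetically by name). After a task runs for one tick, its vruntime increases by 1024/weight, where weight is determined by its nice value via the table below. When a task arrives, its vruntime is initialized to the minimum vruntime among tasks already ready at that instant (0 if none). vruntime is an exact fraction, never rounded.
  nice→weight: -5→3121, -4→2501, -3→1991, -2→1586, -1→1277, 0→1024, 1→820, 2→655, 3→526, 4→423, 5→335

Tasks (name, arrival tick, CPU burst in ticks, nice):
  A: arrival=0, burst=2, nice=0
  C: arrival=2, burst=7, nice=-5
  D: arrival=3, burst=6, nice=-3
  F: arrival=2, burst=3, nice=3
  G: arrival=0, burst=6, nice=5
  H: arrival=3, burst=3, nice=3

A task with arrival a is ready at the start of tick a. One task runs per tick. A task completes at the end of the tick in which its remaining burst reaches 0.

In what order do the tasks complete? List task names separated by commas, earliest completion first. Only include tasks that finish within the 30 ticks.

completion order = A, C, D, F, H, G

t=0: vr[A=0 G=0] → run A
t=1: vr[A=1 G=0] → run G
t=2: vr[A=1 C=1 F=1 G=1024/335] → run A
t=3: vr[C=1 D=1 F=1 G=1024/335 H=1] → run C
t=4: vr[C=4145/3121 D=1 F=1 G=1024/335 H=1] → run D
t=5: vr[C=4145/3121 D=3015/1991 F=1 G=1024/335 H=1] → run F
t=6: vr[C=4145/3121 D=3015/1991 F=775/263 G=1024/335 H=1] → run H
t=7: vr[C=4145/3121 D=3015/1991 F=775/263 G=1024/335 H=775/263] → run C
t=8: vr[C=5169/3121 D=3015/1991 F=775/263 G=1024/335 H=775/263] → run D
t=9: vr[C=5169/3121 D=4039/1991 F=775/263 G=1024/335 H=775/263] → run C
t=10: vr[C=6193/3121 D=4039/1991 F=775/263 G=1024/335 H=775/263] → run C
t=11: vr[C=7217/3121 D=4039/1991 F=775/263 G=1024/335 H=775/263] → run D
t=12: vr[C=7217/3121 D=5063/1991 F=775/263 G=1024/335 H=775/263] → run C
t=13: vr[C=8241/3121 D=5063/1991 F=775/263 G=1024/335 H=775/263] → run D
t=14: vr[C=8241/3121 D=6087/1991 F=775/263 G=1024/335 H=775/263] → run C
t=15: vr[C=9265/3121 D=6087/1991 F=775/263 G=1024/335 H=775/263] → run F
t=16: vr[C=9265/3121 D=6087/1991 F=1287/263 G=1024/335 H=775/263] → run H
t=17: vr[C=9265/3121 D=6087/1991 F=1287/263 G=1024/335 H=1287/263] → run C
t=18: vr[D=6087/1991 F=1287/263 G=1024/335 H=1287/263] → run G
t=19: vr[D=6087/1991 F=1287/263 G=2048/335 H=1287/263] → run D
t=20: vr[D=7111/1991 F=1287/263 G=2048/335 H=1287/263] → run D
t=21: vr[F=1287/263 G=2048/335 H=1287/263] → run F
t=22: vr[G=2048/335 H=1287/263] → run H
t=23: vr[G=2048/335] → run G
t=24: vr[G=3072/335] → run G
t=25: vr[G=4096/335] → run G
t=26: vr[G=1024/67] → run G
t=27: (idle)
t=28: (idle)
t=29: (idle)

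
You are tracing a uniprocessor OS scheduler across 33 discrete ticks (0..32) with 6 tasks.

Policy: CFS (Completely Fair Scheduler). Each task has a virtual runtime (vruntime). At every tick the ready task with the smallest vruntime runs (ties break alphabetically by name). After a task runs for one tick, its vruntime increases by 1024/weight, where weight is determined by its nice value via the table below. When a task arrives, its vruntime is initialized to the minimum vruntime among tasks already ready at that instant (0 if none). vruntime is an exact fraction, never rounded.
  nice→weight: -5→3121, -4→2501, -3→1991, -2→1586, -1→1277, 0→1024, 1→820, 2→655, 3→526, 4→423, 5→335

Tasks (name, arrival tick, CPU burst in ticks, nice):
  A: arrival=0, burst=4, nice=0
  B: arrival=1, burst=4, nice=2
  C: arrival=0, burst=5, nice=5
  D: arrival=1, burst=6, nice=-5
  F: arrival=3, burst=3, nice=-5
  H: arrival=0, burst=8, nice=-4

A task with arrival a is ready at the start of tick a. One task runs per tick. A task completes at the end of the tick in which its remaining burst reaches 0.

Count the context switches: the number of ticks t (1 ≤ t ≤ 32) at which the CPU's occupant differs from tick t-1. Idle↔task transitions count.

context switches = 25

t=0: vr[A=0 C=0 H=0] → run A
t=1: vr[A=1 B=0 C=0 D=0 H=0] → run B
t=2: vr[A=1 B=1024/655 C=0 D=0 H=0] → run C
t=3: vr[A=1 B=1024/655 C=1024/335 D=0 F=0 H=0] → run D
t=4: vr[A=1 B=1024/655 C=1024/335 D=1024/3121 F=0 H=0] → run F
t=5: vr[A=1 B=1024/655 C=1024/335 D=1024/3121 F=1024/3121 H=0] → run H
t=6: vr[A=1 B=1024/655 C=1024/335 D=1024/3121 F=1024/3121 H=1024/2501] → run D
t=7: vr[A=1 B=1024/655 C=1024/335 D=2048/3121 F=1024/3121 H=1024/2501] → run F
t=8: vr[A=1 B=1024/655 C=1024/335 D=2048/3121 F=2048/3121 H=1024/2501] → run H
t=9: vr[A=1 B=1024/655 C=1024/335 D=2048/3121 F=2048/3121 H=2048/2501] → run D
t=10: vr[A=1 B=1024/655 C=1024/335 D=3072/3121 F=2048/3121 H=2048/2501] → run F
t=11: vr[A=1 B=1024/655 C=1024/335 D=3072/3121 H=2048/2501] → run H
t=12: vr[A=1 B=1024/655 C=1024/335 D=3072/3121 H=3072/2501] → run D
t=13: vr[A=1 B=1024/655 C=1024/335 D=4096/3121 H=3072/2501] → run A
t=14: vr[A=2 B=1024/655 C=1024/335 D=4096/3121 H=3072/2501] → run H
t=15: vr[A=2 B=1024/655 C=1024/335 D=4096/3121 H=4096/2501] → run D
t=16: vr[A=2 B=1024/655 C=1024/335 D=5120/3121 H=4096/2501] → run B
t=17: vr[A=2 B=2048/655 C=1024/335 D=5120/3121 H=4096/2501] → run H
t=18: vr[A=2 B=2048/655 C=1024/335 D=5120/3121 H=5120/2501] → run D
t=19: vr[A=2 B=2048/655 C=1024/335 H=5120/2501] → run A
t=20: vr[A=3 B=2048/655 C=1024/335 H=5120/2501] → run H
t=21: vr[A=3 B=2048/655 C=1024/335 H=6144/2501] → run H
t=22: vr[A=3 B=2048/655 C=1024/335 H=7168/2501] → run H
t=23: vr[A=3 B=2048/655 C=1024/335] → run A
t=24: vr[B=2048/655 C=1024/335] → run C
t=25: vr[B=2048/655 C=2048/335] → run B
t=26: vr[B=3072/655 C=2048/335] → run B
t=27: vr[C=2048/335] → run C
t=28: vr[C=3072/335] → run C
t=29: vr[C=4096/335] → run C
t=30: (idle)
t=31: (idle)
t=32: (idle)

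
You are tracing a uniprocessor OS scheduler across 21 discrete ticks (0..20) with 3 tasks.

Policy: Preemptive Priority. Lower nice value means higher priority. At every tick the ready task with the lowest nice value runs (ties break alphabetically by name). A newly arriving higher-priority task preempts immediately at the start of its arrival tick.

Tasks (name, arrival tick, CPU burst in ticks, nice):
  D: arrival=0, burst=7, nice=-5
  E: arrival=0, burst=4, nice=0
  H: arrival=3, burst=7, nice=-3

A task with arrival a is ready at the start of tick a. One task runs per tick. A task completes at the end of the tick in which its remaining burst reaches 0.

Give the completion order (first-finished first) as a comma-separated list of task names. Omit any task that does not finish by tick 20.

t=0: ready={D,E} → run D
t=1: ready={D,E} → run D
t=2: ready={D,E} → run D
t=3: ready={D,E,H} → run D
t=4: ready={D,E,H} → run D
t=5: ready={D,E,H} → run D
t=6: ready={D,E,H} → run D
t=7: ready={E,H} → run H
t=8: ready={E,H} → run H
t=9: ready={E,H} → run H
t=10: ready={E,H} → run H
t=11: ready={E,H} → run H
t=12: ready={E,H} → run H
t=13: ready={E,H} → run H
t=14: ready={E} → run E
t=15: ready={E} → run E
t=16: ready={E} → run E
t=17: ready={E} → run E
t=18: (idle)
t=19: (idle)
t=20: (idle)

completion order = D, H, E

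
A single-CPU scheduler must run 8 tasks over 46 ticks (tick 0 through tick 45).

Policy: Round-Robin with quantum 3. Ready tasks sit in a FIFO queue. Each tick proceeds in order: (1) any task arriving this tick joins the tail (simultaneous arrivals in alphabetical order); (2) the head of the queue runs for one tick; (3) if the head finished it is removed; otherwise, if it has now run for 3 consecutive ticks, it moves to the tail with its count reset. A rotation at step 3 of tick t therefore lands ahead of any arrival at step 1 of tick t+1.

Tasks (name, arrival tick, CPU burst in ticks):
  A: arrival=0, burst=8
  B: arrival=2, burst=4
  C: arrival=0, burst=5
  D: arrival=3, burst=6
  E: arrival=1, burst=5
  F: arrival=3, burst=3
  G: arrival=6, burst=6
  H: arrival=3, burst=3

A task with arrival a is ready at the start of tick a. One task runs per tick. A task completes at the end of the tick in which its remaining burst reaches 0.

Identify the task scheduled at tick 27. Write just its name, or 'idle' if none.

running at tick 27 = G

t=0: queue=[A,C] q_used=0 → run A
t=1: queue=[A,C,E] q_used=1 → run A
t=2: queue=[A,C,E,B] q_used=2 → run A
t=3: queue=[C,E,B,A,D,F,H] q_used=0 → run C
t=4: queue=[C,E,B,A,D,F,H] q_used=1 → run C
t=5: queue=[C,E,B,A,D,F,H] q_used=2 → run C
t=6: queue=[E,B,A,D,F,H,C,G] q_used=0 → run E
t=7: queue=[E,B,A,D,F,H,C,G] q_used=1 → run E
t=8: queue=[E,B,A,D,F,H,C,G] q_used=2 → run E
t=9: queue=[B,A,D,F,H,C,G,E] q_used=0 → run B
t=10: queue=[B,A,D,F,H,C,G,E] q_used=1 → run B
t=11: queue=[B,A,D,F,H,C,G,E] q_used=2 → run B
t=12: queue=[A,D,F,H,C,G,E,B] q_used=0 → run A
t=13: queue=[A,D,F,H,C,G,E,B] q_used=1 → run A
t=14: queue=[A,D,F,H,C,G,E,B] q_used=2 → run A
t=15: queue=[D,F,H,C,G,E,B,A] q_used=0 → run D
t=16: queue=[D,F,H,C,G,E,B,A] q_used=1 → run D
t=17: queue=[D,F,H,C,G,E,B,A] q_used=2 → run D
t=18: queue=[F,H,C,G,E,B,A,D] q_used=0 → run F
t=19: queue=[F,H,C,G,E,B,A,D] q_used=1 → run F
t=20: queue=[F,H,C,G,E,B,A,D] q_used=2 → run F
t=21: queue=[H,C,G,E,B,A,D] q_used=0 → run H
t=22: queue=[H,C,G,E,B,A,D] q_used=1 → run H
t=23: queue=[H,C,G,E,B,A,D] q_used=2 → run H
t=24: queue=[C,G,E,B,A,D] q_used=0 → run C
t=25: queue=[C,G,E,B,A,D] q_used=1 → run C
t=26: queue=[G,E,B,A,D] q_used=0 → run G
t=27: queue=[G,E,B,A,D] q_used=1 → run G
t=28: queue=[G,E,B,A,D] q_used=2 → run G
t=29: queue=[E,B,A,D,G] q_used=0 → run E
t=30: queue=[E,B,A,D,G] q_used=1 → run E
t=31: queue=[B,A,D,G] q_used=0 → run B
t=32: queue=[A,D,G] q_used=0 → run A
t=33: queue=[A,D,G] q_used=1 → run A
t=34: queue=[D,G] q_used=0 → run D
t=35: queue=[D,G] q_used=1 → run D
t=36: queue=[D,G] q_used=2 → run D
t=37: queue=[G] q_used=0 → run G
t=38: queue=[G] q_used=1 → run G
t=39: queue=[G] q_used=2 → run G
t=40: (idle)
t=41: (idle)
t=42: (idle)
t=43: (idle)
t=44: (idle)
t=45: (idle)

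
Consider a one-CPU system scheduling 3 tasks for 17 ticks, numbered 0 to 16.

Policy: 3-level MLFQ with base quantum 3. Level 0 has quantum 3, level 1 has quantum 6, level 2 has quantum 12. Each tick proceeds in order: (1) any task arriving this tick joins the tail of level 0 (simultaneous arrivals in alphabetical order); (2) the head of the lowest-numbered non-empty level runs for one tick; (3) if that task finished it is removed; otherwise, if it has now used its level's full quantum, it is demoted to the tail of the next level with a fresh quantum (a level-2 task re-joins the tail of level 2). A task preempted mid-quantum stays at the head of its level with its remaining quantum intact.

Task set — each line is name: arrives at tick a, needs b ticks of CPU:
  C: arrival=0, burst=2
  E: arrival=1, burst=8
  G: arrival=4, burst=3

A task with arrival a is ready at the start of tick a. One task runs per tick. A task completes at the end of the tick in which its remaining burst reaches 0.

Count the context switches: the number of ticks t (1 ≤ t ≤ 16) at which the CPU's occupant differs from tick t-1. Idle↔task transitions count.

context switches = 4

t=0: L0/L1/L2 = C/-/- → run C
t=1: L0/L1/L2 = CE/-/- → run C
t=2: L0/L1/L2 = E/-/- → run E
t=3: L0/L1/L2 = E/-/- → run E
t=4: L0/L1/L2 = EG/-/- → run E
t=5: L0/L1/L2 = G/E/- → run G
t=6: L0/L1/L2 = G/E/- → run G
t=7: L0/L1/L2 = G/E/- → run G
t=8: L0/L1/L2 = -/E/- → run E
t=9: L0/L1/L2 = -/E/- → run E
t=10: L0/L1/L2 = -/E/- → run E
t=11: L0/L1/L2 = -/E/- → run E
t=12: L0/L1/L2 = -/E/- → run E
t=13: (idle)
t=14: (idle)
t=15: (idle)
t=16: (idle)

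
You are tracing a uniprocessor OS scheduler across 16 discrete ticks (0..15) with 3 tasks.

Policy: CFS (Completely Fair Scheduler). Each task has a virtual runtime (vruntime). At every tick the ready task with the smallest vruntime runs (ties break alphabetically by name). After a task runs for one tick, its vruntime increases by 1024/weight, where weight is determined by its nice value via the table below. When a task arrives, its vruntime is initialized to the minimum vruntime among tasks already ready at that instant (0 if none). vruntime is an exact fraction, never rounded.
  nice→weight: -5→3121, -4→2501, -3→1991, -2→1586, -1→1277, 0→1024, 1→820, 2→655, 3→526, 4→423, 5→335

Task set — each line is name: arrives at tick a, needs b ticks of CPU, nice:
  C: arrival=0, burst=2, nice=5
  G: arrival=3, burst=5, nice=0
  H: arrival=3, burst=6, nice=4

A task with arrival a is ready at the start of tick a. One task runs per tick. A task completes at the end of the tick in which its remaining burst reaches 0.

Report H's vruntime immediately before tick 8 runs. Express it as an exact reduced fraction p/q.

vruntime(H, start of tick 8) = 2048/423

t=0: vr[C=0] → run C
t=1: vr[C=1024/335] → run C
t=2: (idle)
t=3: vr[G=0 H=0] → run G
t=4: vr[G=1 H=0] → run H
t=5: vr[G=1 H=1024/423] → run G
t=6: vr[G=2 H=1024/423] → run G
t=7: vr[G=3 H=1024/423] → run H
t=8: vr[G=3 H=2048/423] → run G
t=9: vr[G=4 H=2048/423] → run G
t=10: vr[H=2048/423] → run H
t=11: vr[H=1024/141] → run H
t=12: vr[H=4096/423] → run H
t=13: vr[H=5120/423] → run H
t=14: (idle)
t=15: (idle)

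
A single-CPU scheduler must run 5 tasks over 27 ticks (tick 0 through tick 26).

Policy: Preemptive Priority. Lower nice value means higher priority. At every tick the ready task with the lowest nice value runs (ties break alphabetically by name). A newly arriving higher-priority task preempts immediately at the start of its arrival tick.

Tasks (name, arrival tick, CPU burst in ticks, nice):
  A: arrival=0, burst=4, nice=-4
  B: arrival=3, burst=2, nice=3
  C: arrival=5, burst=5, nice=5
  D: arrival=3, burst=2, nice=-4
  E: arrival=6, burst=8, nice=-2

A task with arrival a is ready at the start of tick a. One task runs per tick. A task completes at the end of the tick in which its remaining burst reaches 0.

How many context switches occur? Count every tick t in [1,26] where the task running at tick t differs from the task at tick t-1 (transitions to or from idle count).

t=0: ready={A} → run A
t=1: ready={A} → run A
t=2: ready={A} → run A
t=3: ready={A,B,D} → run A
t=4: ready={B,D} → run D
t=5: ready={B,C,D} → run D
t=6: ready={B,C,E} → run E
t=7: ready={B,C,E} → run E
t=8: ready={B,C,E} → run E
t=9: ready={B,C,E} → run E
t=10: ready={B,C,E} → run E
t=11: ready={B,C,E} → run E
t=12: ready={B,C,E} → run E
t=13: ready={B,C,E} → run E
t=14: ready={B,C} → run B
t=15: ready={B,C} → run B
t=16: ready={C} → run C
t=17: ready={C} → run C
t=18: ready={C} → run C
t=19: ready={C} → run C
t=20: ready={C} → run C
t=21: (idle)
t=22: (idle)
t=23: (idle)
t=24: (idle)
t=25: (idle)
t=26: (idle)

context switches = 5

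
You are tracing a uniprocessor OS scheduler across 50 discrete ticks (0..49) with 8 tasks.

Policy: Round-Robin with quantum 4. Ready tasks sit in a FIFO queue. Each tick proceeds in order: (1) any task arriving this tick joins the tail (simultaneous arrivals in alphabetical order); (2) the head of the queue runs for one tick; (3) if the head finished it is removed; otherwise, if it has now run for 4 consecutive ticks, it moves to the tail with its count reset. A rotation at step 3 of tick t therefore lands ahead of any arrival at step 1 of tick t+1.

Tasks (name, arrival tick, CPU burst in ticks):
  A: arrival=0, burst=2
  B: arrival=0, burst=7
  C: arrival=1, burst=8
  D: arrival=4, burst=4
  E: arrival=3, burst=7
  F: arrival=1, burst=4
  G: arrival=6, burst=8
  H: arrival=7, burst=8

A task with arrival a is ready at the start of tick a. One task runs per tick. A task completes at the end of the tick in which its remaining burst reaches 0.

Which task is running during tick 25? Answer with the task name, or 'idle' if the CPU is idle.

t=0: queue=[A,B] q_used=0 → run A
t=1: queue=[A,B,C,F] q_used=1 → run A
t=2: queue=[B,C,F] q_used=0 → run B
t=3: queue=[B,C,F,E] q_used=1 → run B
t=4: queue=[B,C,F,E,D] q_used=2 → run B
t=5: queue=[B,C,F,E,D] q_used=3 → run B
t=6: queue=[C,F,E,D,B,G] q_used=0 → run C
t=7: queue=[C,F,E,D,B,G,H] q_used=1 → run C
t=8: queue=[C,F,E,D,B,G,H] q_used=2 → run C
t=9: queue=[C,F,E,D,B,G,H] q_used=3 → run C
t=10: queue=[F,E,D,B,G,H,C] q_used=0 → run F
t=11: queue=[F,E,D,B,G,H,C] q_used=1 → run F
t=12: queue=[F,E,D,B,G,H,C] q_used=2 → run F
t=13: queue=[F,E,D,B,G,H,C] q_used=3 → run F
t=14: queue=[E,D,B,G,H,C] q_used=0 → run E
t=15: queue=[E,D,B,G,H,C] q_used=1 → run E
t=16: queue=[E,D,B,G,H,C] q_used=2 → run E
t=17: queue=[E,D,B,G,H,C] q_used=3 → run E
t=18: queue=[D,B,G,H,C,E] q_used=0 → run D
t=19: queue=[D,B,G,H,C,E] q_used=1 → run D
t=20: queue=[D,B,G,H,C,E] q_used=2 → run D
t=21: queue=[D,B,G,H,C,E] q_used=3 → run D
t=22: queue=[B,G,H,C,E] q_used=0 → run B
t=23: queue=[B,G,H,C,E] q_used=1 → run B
t=24: queue=[B,G,H,C,E] q_used=2 → run B
t=25: queue=[G,H,C,E] q_used=0 → run G
t=26: queue=[G,H,C,E] q_used=1 → run G
t=27: queue=[G,H,C,E] q_used=2 → run G
t=28: queue=[G,H,C,E] q_used=3 → run G
t=29: queue=[H,C,E,G] q_used=0 → run H
t=30: queue=[H,C,E,G] q_used=1 → run H
t=31: queue=[H,C,E,G] q_used=2 → run H
t=32: queue=[H,C,E,G] q_used=3 → run H
t=33: queue=[C,E,G,H] q_used=0 → run C
t=34: queue=[C,E,G,H] q_used=1 → run C
t=35: queue=[C,E,G,H] q_used=2 → run C
t=36: queue=[C,E,G,H] q_used=3 → run C
t=37: queue=[E,G,H] q_used=0 → run E
t=38: queue=[E,G,H] q_used=1 → run E
t=39: queue=[E,G,H] q_used=2 → run E
t=40: queue=[G,H] q_used=0 → run G
t=41: queue=[G,H] q_used=1 → run G
t=42: queue=[G,H] q_used=2 → run G
t=43: queue=[G,H] q_used=3 → run G
t=44: queue=[H] q_used=0 → run H
t=45: queue=[H] q_used=1 → run H
t=46: queue=[H] q_used=2 → run H
t=47: queue=[H] q_used=3 → run H
t=48: (idle)
t=49: (idle)

running at tick 25 = G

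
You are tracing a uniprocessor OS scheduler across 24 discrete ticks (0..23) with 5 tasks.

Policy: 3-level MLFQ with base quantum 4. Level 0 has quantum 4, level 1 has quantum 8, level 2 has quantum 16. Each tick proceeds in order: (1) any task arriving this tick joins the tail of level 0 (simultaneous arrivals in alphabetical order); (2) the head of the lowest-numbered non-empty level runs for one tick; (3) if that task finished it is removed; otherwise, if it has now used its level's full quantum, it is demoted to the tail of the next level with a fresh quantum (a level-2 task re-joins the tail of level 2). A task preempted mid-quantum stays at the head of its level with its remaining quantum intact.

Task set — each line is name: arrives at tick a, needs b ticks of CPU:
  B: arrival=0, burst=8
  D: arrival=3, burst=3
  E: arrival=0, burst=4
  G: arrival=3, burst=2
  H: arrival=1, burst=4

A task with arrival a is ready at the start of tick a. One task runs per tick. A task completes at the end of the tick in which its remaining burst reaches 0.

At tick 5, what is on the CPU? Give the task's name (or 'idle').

running at tick 5 = E

t=0: L0/L1/L2 = BE/-/- → run B
t=1: L0/L1/L2 = BEH/-/- → run B
t=2: L0/L1/L2 = BEH/-/- → run B
t=3: L0/L1/L2 = BEHDG/-/- → run B
t=4: L0/L1/L2 = EHDG/B/- → run E
t=5: L0/L1/L2 = EHDG/B/- → run E
t=6: L0/L1/L2 = EHDG/B/- → run E
t=7: L0/L1/L2 = EHDG/B/- → run E
t=8: L0/L1/L2 = HDG/B/- → run H
t=9: L0/L1/L2 = HDG/B/- → run H
t=10: L0/L1/L2 = HDG/B/- → run H
t=11: L0/L1/L2 = HDG/B/- → run H
t=12: L0/L1/L2 = DG/B/- → run D
t=13: L0/L1/L2 = DG/B/- → run D
t=14: L0/L1/L2 = DG/B/- → run D
t=15: L0/L1/L2 = G/B/- → run G
t=16: L0/L1/L2 = G/B/- → run G
t=17: L0/L1/L2 = -/B/- → run B
t=18: L0/L1/L2 = -/B/- → run B
t=19: L0/L1/L2 = -/B/- → run B
t=20: L0/L1/L2 = -/B/- → run B
t=21: (idle)
t=22: (idle)
t=23: (idle)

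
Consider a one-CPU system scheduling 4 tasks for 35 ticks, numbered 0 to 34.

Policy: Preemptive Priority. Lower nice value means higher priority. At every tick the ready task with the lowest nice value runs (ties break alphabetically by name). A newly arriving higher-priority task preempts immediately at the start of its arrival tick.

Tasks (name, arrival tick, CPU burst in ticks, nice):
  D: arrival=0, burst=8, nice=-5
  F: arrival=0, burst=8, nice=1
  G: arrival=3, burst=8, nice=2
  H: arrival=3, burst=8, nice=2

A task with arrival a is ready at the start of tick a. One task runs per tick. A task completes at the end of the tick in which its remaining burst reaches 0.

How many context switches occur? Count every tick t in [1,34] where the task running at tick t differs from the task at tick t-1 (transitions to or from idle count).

t=0: ready={D,F} → run D
t=1: ready={D,F} → run D
t=2: ready={D,F} → run D
t=3: ready={D,F,G,H} → run D
t=4: ready={D,F,G,H} → run D
t=5: ready={D,F,G,H} → run D
t=6: ready={D,F,G,H} → run D
t=7: ready={D,F,G,H} → run D
t=8: ready={F,G,H} → run F
t=9: ready={F,G,H} → run F
t=10: ready={F,G,H} → run F
t=11: ready={F,G,H} → run F
t=12: ready={F,G,H} → run F
t=13: ready={F,G,H} → run F
t=14: ready={F,G,H} → run F
t=15: ready={F,G,H} → run F
t=16: ready={G,H} → run G
t=17: ready={G,H} → run G
t=18: ready={G,H} → run G
t=19: ready={G,H} → run G
t=20: ready={G,H} → run G
t=21: ready={G,H} → run G
t=22: ready={G,H} → run G
t=23: ready={G,H} → run G
t=24: ready={H} → run H
t=25: ready={H} → run H
t=26: ready={H} → run H
t=27: ready={H} → run H
t=28: ready={H} → run H
t=29: ready={H} → run H
t=30: ready={H} → run H
t=31: ready={H} → run H
t=32: (idle)
t=33: (idle)
t=34: (idle)

context switches = 4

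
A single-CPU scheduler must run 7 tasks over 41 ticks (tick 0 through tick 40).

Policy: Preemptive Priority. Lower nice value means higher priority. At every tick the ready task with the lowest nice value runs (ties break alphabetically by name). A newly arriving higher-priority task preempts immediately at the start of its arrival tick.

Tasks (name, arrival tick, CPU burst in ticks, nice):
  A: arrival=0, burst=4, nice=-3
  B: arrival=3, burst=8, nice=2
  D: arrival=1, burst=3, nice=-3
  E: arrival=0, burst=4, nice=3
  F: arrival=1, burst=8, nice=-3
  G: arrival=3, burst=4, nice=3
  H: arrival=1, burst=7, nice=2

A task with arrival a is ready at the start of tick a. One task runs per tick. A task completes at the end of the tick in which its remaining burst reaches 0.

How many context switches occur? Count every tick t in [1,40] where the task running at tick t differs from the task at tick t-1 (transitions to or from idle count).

t=0: ready={A,E} → run A
t=1: ready={A,D,E,F,H} → run A
t=2: ready={A,D,E,F,H} → run A
t=3: ready={A,B,D,E,F,G,H} → run A
t=4: ready={B,D,E,F,G,H} → run D
t=5: ready={B,D,E,F,G,H} → run D
t=6: ready={B,D,E,F,G,H} → run D
t=7: ready={B,E,F,G,H} → run F
t=8: ready={B,E,F,G,H} → run F
t=9: ready={B,E,F,G,H} → run F
t=10: ready={B,E,F,G,H} → run F
t=11: ready={B,E,F,G,H} → run F
t=12: ready={B,E,F,G,H} → run F
t=13: ready={B,E,F,G,H} → run F
t=14: ready={B,E,F,G,H} → run F
t=15: ready={B,E,G,H} → run B
t=16: ready={B,E,G,H} → run B
t=17: ready={B,E,G,H} → run B
t=18: ready={B,E,G,H} → run B
t=19: ready={B,E,G,H} → run B
t=20: ready={B,E,G,H} → run B
t=21: ready={B,E,G,H} → run B
t=22: ready={B,E,G,H} → run B
t=23: ready={E,G,H} → run H
t=24: ready={E,G,H} → run H
t=25: ready={E,G,H} → run H
t=26: ready={E,G,H} → run H
t=27: ready={E,G,H} → run H
t=28: ready={E,G,H} → run H
t=29: ready={E,G,H} → run H
t=30: ready={E,G} → run E
t=31: ready={E,G} → run E
t=32: ready={E,G} → run E
t=33: ready={E,G} → run E
t=34: ready={G} → run G
t=35: ready={G} → run G
t=36: ready={G} → run G
t=37: ready={G} → run G
t=38: (idle)
t=39: (idle)
t=40: (idle)

context switches = 7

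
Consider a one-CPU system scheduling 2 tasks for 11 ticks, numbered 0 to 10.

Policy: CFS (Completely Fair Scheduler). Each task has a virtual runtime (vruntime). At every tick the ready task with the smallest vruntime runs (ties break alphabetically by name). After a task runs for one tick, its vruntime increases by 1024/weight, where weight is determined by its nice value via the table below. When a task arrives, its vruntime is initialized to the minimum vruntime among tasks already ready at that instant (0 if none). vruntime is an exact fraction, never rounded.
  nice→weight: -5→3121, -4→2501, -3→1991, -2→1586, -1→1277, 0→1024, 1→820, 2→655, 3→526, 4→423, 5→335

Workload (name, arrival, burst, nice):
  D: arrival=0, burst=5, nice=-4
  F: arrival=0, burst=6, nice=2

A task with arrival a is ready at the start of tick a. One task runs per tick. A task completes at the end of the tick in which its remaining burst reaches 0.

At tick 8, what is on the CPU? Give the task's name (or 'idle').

running at tick 8 = F

t=0: vr[D=0 F=0] → run D
t=1: vr[D=1024/2501 F=0] → run F
t=2: vr[D=1024/2501 F=1024/655] → run D
t=3: vr[D=2048/2501 F=1024/655] → run D
t=4: vr[D=3072/2501 F=1024/655] → run D
t=5: vr[D=4096/2501 F=1024/655] → run F
t=6: vr[D=4096/2501 F=2048/655] → run D
t=7: vr[F=2048/655] → run F
t=8: vr[F=3072/655] → run F
t=9: vr[F=4096/655] → run F
t=10: vr[F=1024/131] → run F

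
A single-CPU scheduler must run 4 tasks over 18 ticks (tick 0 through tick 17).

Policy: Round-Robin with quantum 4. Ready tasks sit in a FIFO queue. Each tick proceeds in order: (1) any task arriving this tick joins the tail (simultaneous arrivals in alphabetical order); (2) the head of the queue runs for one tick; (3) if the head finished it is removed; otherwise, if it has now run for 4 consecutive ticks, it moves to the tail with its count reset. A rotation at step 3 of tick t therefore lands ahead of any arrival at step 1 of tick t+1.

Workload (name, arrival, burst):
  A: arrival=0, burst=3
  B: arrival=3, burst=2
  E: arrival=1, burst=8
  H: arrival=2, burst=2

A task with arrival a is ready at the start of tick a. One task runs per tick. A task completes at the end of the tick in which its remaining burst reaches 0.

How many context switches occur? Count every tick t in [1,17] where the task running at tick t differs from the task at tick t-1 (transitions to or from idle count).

t=0: queue=[A] q_used=0 → run A
t=1: queue=[A,E] q_used=1 → run A
t=2: queue=[A,E,H] q_used=2 → run A
t=3: queue=[E,H,B] q_used=0 → run E
t=4: queue=[E,H,B] q_used=1 → run E
t=5: queue=[E,H,B] q_used=2 → run E
t=6: queue=[E,H,B] q_used=3 → run E
t=7: queue=[H,B,E] q_used=0 → run H
t=8: queue=[H,B,E] q_used=1 → run H
t=9: queue=[B,E] q_used=0 → run B
t=10: queue=[B,E] q_used=1 → run B
t=11: queue=[E] q_used=0 → run E
t=12: queue=[E] q_used=1 → run E
t=13: queue=[E] q_used=2 → run E
t=14: queue=[E] q_used=3 → run E
t=15: (idle)
t=16: (idle)
t=17: (idle)

context switches = 5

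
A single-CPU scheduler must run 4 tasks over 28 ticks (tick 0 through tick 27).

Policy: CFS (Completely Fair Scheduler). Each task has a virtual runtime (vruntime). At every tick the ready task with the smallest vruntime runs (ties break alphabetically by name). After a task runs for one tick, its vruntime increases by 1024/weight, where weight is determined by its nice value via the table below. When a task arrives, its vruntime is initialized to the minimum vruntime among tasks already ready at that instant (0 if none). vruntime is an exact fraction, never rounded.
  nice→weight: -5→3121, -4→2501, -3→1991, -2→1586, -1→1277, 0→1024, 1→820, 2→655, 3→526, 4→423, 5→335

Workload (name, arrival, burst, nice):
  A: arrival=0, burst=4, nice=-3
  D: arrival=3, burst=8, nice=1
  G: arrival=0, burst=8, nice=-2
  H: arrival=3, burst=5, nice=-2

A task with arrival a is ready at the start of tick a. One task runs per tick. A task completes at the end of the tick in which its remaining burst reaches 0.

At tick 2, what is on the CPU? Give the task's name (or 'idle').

t=0: vr[A=0 G=0] → run A
t=1: vr[A=1024/1991 G=0] → run G
t=2: vr[A=1024/1991 G=512/793] → run A
t=3: vr[A=2048/1991 D=512/793 G=512/793 H=512/793] → run D
t=4: vr[A=2048/1991 D=307968/162565 G=512/793 H=512/793] → run G
t=5: vr[A=2048/1991 D=307968/162565 G=1024/793 H=512/793] → run H
t=6: vr[A=2048/1991 D=307968/162565 G=1024/793 H=1024/793] → run A
t=7: vr[A=3072/1991 D=307968/162565 G=1024/793 H=1024/793] → run G
t=8: vr[A=3072/1991 D=307968/162565 G=1536/793 H=1024/793] → run H
t=9: vr[A=3072/1991 D=307968/162565 G=1536/793 H=1536/793] → run A
t=10: vr[D=307968/162565 G=1536/793 H=1536/793] → run D
t=11: vr[D=510976/162565 G=1536/793 H=1536/793] → run G
t=12: vr[D=510976/162565 G=2048/793 H=1536/793] → run H
t=13: vr[D=510976/162565 G=2048/793 H=2048/793] → run G
t=14: vr[D=510976/162565 G=2560/793 H=2048/793] → run H
t=15: vr[D=510976/162565 G=2560/793 H=2560/793] → run D
t=16: vr[D=713984/162565 G=2560/793 H=2560/793] → run G
t=17: vr[D=713984/162565 G=3072/793 H=2560/793] → run H
t=18: vr[D=713984/162565 G=3072/793] → run G
t=19: vr[D=713984/162565 G=3584/793] → run D
t=20: vr[D=916992/162565 G=3584/793] → run G
t=21: vr[D=916992/162565] → run D
t=22: vr[D=224000/32513] → run D
t=23: vr[D=1323008/162565] → run D
t=24: vr[D=1526016/162565] → run D
t=25: (idle)
t=26: (idle)
t=27: (idle)

running at tick 2 = A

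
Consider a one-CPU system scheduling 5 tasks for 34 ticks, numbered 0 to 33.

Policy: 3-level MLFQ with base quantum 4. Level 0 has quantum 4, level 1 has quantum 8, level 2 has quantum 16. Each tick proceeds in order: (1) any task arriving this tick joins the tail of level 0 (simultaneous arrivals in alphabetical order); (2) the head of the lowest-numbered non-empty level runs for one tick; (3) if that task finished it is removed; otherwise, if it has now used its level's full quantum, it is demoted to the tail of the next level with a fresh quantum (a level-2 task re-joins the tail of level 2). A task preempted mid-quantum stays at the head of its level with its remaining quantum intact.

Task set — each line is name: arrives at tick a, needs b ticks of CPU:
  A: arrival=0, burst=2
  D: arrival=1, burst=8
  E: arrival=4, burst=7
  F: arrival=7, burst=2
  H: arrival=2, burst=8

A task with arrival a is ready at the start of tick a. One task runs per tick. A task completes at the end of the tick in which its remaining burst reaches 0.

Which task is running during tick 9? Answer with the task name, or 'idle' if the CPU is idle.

running at tick 9 = H

t=0: L0/L1/L2 = A/-/- → run A
t=1: L0/L1/L2 = AD/-/- → run A
t=2: L0/L1/L2 = DH/-/- → run D
t=3: L0/L1/L2 = DH/-/- → run D
t=4: L0/L1/L2 = DHE/-/- → run D
t=5: L0/L1/L2 = DHE/-/- → run D
t=6: L0/L1/L2 = HE/D/- → run H
t=7: L0/L1/L2 = HEF/D/- → run H
t=8: L0/L1/L2 = HEF/D/- → run H
t=9: L0/L1/L2 = HEF/D/- → run H
t=10: L0/L1/L2 = EF/DH/- → run E
t=11: L0/L1/L2 = EF/DH/- → run E
t=12: L0/L1/L2 = EF/DH/- → run E
t=13: L0/L1/L2 = EF/DH/- → run E
t=14: L0/L1/L2 = F/DHE/- → run F
t=15: L0/L1/L2 = F/DHE/- → run F
t=16: L0/L1/L2 = -/DHE/- → run D
t=17: L0/L1/L2 = -/DHE/- → run D
t=18: L0/L1/L2 = -/DHE/- → run D
t=19: L0/L1/L2 = -/DHE/- → run D
t=20: L0/L1/L2 = -/HE/- → run H
t=21: L0/L1/L2 = -/HE/- → run H
t=22: L0/L1/L2 = -/HE/- → run H
t=23: L0/L1/L2 = -/HE/- → run H
t=24: L0/L1/L2 = -/E/- → run E
t=25: L0/L1/L2 = -/E/- → run E
t=26: L0/L1/L2 = -/E/- → run E
t=27: (idle)
t=28: (idle)
t=29: (idle)
t=30: (idle)
t=31: (idle)
t=32: (idle)
t=33: (idle)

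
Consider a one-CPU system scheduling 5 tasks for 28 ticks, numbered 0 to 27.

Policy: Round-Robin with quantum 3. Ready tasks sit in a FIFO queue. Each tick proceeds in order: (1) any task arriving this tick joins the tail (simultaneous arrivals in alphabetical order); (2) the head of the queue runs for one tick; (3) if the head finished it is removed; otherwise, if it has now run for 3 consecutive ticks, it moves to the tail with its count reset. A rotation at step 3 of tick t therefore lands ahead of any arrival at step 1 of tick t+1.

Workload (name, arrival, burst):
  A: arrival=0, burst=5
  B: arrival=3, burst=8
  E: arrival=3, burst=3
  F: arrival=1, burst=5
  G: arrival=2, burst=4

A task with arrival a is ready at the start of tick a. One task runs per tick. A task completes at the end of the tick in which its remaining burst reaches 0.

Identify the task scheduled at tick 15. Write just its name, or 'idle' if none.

running at tick 15 = E

t=0: queue=[A] q_used=0 → run A
t=1: queue=[A,F] q_used=1 → run A
t=2: queue=[A,F,G] q_used=2 → run A
t=3: queue=[F,G,A,B,E] q_used=0 → run F
t=4: queue=[F,G,A,B,E] q_used=1 → run F
t=5: queue=[F,G,A,B,E] q_used=2 → run F
t=6: queue=[G,A,B,E,F] q_used=0 → run G
t=7: queue=[G,A,B,E,F] q_used=1 → run G
t=8: queue=[G,A,B,E,F] q_used=2 → run G
t=9: queue=[A,B,E,F,G] q_used=0 → run A
t=10: queue=[A,B,E,F,G] q_used=1 → run A
t=11: queue=[B,E,F,G] q_used=0 → run B
t=12: queue=[B,E,F,G] q_used=1 → run B
t=13: queue=[B,E,F,G] q_used=2 → run B
t=14: queue=[E,F,G,B] q_used=0 → run E
t=15: queue=[E,F,G,B] q_used=1 → run E
t=16: queue=[E,F,G,B] q_used=2 → run E
t=17: queue=[F,G,B] q_used=0 → run F
t=18: queue=[F,G,B] q_used=1 → run F
t=19: queue=[G,B] q_used=0 → run G
t=20: queue=[B] q_used=0 → run B
t=21: queue=[B] q_used=1 → run B
t=22: queue=[B] q_used=2 → run B
t=23: queue=[B] q_used=0 → run B
t=24: queue=[B] q_used=1 → run B
t=25: (idle)
t=26: (idle)
t=27: (idle)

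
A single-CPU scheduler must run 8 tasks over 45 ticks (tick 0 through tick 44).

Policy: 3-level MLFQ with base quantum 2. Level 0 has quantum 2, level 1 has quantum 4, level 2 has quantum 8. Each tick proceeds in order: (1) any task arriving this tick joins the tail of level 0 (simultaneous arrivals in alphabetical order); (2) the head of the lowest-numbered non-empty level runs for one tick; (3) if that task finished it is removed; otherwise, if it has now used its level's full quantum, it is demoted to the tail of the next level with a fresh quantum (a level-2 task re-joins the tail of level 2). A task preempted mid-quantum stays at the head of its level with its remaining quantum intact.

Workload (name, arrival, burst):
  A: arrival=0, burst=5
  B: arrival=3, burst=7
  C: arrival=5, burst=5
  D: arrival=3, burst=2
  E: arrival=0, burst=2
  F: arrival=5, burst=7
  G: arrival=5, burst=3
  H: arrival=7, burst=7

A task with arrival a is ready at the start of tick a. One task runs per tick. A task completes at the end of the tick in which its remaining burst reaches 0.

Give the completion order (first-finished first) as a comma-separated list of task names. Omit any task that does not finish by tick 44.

completion order = E, D, A, C, G, B, F, H

t=0: L0/L1/L2 = AE/-/- → run A
t=1: L0/L1/L2 = AE/-/- → run A
t=2: L0/L1/L2 = E/A/- → run E
t=3: L0/L1/L2 = EBD/A/- → run E
t=4: L0/L1/L2 = BD/A/- → run B
t=5: L0/L1/L2 = BDCFG/A/- → run B
t=6: L0/L1/L2 = DCFG/AB/- → run D
t=7: L0/L1/L2 = DCFGH/AB/- → run D
t=8: L0/L1/L2 = CFGH/AB/- → run C
t=9: L0/L1/L2 = CFGH/AB/- → run C
t=10: L0/L1/L2 = FGH/ABC/- → run F
t=11: L0/L1/L2 = FGH/ABC/- → run F
t=12: L0/L1/L2 = GH/ABCF/- → run G
t=13: L0/L1/L2 = GH/ABCF/- → run G
t=14: L0/L1/L2 = H/ABCFG/- → run H
t=15: L0/L1/L2 = H/ABCFG/- → run H
t=16: L0/L1/L2 = -/ABCFGH/- → run A
t=17: L0/L1/L2 = -/ABCFGH/- → run A
t=18: L0/L1/L2 = -/ABCFGH/- → run A
t=19: L0/L1/L2 = -/BCFGH/- → run B
t=20: L0/L1/L2 = -/BCFGH/- → run B
t=21: L0/L1/L2 = -/BCFGH/- → run B
t=22: L0/L1/L2 = -/BCFGH/- → run B
t=23: L0/L1/L2 = -/CFGH/B → run C
t=24: L0/L1/L2 = -/CFGH/B → run C
t=25: L0/L1/L2 = -/CFGH/B → run C
t=26: L0/L1/L2 = -/FGH/B → run F
t=27: L0/L1/L2 = -/FGH/B → run F
t=28: L0/L1/L2 = -/FGH/B → run F
t=29: L0/L1/L2 = -/FGH/B → run F
t=30: L0/L1/L2 = -/GH/BF → run G
t=31: L0/L1/L2 = -/H/BF → run H
t=32: L0/L1/L2 = -/H/BF → run H
t=33: L0/L1/L2 = -/H/BF → run H
t=34: L0/L1/L2 = -/H/BF → run H
t=35: L0/L1/L2 = -/-/BFH → run B
t=36: L0/L1/L2 = -/-/FH → run F
t=37: L0/L1/L2 = -/-/H → run H
t=38: (idle)
t=39: (idle)
t=40: (idle)
t=41: (idle)
t=42: (idle)
t=43: (idle)
t=44: (idle)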